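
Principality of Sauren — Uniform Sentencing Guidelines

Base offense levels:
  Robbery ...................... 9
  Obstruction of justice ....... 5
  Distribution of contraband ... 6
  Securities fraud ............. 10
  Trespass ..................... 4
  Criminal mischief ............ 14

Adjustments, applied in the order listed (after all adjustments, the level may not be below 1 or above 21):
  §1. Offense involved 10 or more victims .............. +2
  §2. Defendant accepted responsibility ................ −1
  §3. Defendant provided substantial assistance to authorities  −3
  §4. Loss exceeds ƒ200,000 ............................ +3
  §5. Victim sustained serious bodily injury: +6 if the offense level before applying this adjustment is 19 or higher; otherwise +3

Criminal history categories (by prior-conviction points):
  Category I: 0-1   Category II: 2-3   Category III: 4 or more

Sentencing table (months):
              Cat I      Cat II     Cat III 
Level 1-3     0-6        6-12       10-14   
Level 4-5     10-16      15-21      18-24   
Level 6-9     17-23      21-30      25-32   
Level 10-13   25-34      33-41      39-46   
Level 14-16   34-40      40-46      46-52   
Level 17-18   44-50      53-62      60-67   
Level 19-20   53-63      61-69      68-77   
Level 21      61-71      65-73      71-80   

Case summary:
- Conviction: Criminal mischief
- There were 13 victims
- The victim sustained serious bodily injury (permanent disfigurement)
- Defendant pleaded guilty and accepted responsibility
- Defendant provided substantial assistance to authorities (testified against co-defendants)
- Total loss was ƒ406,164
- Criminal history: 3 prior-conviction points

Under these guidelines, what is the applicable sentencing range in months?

Base offense level for criminal mischief: 14.
§1 applies: 14 + 2 = 16.
§2 applies: 16 − 1 = 15.
§3 applies: 15 − 3 = 12.
§4 applies: 12 + 3 = 15.
§5 applies (level before this adjustment is 15 < 19, so +3): 15 + 3 = 18.
Final offense level: 18.
Criminal history: 3 prior points → Category II (2-3).
Level 18 falls in the 17-18 band.
Grid: Level 17-18 × Category II = 53-62 months.

53-62 months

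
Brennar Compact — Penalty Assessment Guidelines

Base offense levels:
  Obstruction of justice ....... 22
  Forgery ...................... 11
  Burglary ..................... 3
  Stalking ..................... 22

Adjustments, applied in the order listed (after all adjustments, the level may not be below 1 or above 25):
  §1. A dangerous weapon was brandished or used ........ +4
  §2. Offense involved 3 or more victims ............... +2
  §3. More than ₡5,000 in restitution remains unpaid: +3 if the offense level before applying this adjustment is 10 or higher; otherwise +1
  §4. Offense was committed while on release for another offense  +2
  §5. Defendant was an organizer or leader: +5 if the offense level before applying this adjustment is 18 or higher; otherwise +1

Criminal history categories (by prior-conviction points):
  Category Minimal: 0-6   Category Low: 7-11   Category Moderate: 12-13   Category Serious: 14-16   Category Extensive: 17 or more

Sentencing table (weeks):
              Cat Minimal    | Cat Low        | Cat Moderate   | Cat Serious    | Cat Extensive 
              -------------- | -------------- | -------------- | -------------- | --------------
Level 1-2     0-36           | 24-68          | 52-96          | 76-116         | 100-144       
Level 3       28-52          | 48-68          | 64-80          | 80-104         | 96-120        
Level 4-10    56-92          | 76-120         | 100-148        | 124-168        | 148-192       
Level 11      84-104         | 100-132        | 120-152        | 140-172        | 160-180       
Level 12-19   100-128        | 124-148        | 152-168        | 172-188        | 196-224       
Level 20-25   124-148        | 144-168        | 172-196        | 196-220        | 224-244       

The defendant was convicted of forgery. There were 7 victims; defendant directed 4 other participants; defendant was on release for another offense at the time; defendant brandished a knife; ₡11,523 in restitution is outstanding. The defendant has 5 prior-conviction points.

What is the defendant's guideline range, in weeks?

Base offense level for forgery: 11.
§1 applies: 11 + 4 = 15.
§2 applies: 15 + 2 = 17.
§3 applies (level before this adjustment is 17 ≥ 10, so +3): 17 + 3 = 20.
§4 applies: 20 + 2 = 22.
§5 applies (level before this adjustment is 22 ≥ 18, so +5): 22 + 5 = 27.
Level 27 exceeds the maximum of 25; capped at 25.
Final offense level: 25.
Criminal history: 5 prior points → Category Minimal (0-6).
Level 25 falls in the 20-25 band.
Grid: Level 20-25 × Category Minimal = 124-148 weeks.

124-148 weeks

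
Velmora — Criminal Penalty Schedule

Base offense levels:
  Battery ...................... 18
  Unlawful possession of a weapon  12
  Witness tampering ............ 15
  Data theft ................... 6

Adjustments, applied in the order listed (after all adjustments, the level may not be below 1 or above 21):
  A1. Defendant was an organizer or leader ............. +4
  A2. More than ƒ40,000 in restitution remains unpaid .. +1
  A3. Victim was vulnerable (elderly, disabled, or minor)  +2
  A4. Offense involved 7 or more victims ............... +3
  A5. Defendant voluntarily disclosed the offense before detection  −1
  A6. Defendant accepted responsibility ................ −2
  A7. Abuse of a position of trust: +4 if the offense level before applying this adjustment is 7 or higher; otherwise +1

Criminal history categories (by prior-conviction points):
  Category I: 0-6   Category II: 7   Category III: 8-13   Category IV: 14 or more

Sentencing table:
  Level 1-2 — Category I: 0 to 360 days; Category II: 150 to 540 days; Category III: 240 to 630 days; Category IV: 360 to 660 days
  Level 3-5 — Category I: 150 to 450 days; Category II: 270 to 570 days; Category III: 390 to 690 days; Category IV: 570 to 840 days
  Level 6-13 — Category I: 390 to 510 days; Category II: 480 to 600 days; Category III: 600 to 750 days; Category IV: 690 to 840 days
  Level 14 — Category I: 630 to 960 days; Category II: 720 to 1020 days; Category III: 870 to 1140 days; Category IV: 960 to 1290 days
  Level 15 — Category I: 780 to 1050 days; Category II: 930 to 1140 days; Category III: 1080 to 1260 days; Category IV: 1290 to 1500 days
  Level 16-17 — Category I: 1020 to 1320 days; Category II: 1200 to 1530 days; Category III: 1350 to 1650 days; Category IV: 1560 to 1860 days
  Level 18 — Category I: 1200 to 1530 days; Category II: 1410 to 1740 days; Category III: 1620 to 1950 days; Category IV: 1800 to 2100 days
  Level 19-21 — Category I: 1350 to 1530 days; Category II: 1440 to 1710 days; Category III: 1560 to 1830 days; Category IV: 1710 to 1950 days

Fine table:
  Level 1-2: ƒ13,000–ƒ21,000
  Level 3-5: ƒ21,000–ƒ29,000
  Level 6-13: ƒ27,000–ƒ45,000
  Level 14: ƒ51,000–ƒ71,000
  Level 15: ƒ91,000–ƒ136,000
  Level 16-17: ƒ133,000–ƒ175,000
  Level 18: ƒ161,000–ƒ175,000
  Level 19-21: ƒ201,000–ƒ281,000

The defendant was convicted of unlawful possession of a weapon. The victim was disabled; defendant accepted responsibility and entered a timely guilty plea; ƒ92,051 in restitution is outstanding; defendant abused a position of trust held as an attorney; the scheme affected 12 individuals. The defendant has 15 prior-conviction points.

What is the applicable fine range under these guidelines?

ƒ201,000–ƒ281,000

Base offense level for unlawful possession of a weapon: 12.
A2 applies: 12 + 1 = 13.
A3 applies: 13 + 2 = 15.
A4 applies: 15 + 3 = 18.
A5 does not apply.
A6 applies: 18 − 2 = 16.
A7 applies (level before this adjustment is 16 ≥ 7, so +4): 16 + 4 = 20.
Final offense level: 20.
Level 20 falls in the 19-21 band.
Fine table: Level 19-21 → ƒ201,000–ƒ281,000.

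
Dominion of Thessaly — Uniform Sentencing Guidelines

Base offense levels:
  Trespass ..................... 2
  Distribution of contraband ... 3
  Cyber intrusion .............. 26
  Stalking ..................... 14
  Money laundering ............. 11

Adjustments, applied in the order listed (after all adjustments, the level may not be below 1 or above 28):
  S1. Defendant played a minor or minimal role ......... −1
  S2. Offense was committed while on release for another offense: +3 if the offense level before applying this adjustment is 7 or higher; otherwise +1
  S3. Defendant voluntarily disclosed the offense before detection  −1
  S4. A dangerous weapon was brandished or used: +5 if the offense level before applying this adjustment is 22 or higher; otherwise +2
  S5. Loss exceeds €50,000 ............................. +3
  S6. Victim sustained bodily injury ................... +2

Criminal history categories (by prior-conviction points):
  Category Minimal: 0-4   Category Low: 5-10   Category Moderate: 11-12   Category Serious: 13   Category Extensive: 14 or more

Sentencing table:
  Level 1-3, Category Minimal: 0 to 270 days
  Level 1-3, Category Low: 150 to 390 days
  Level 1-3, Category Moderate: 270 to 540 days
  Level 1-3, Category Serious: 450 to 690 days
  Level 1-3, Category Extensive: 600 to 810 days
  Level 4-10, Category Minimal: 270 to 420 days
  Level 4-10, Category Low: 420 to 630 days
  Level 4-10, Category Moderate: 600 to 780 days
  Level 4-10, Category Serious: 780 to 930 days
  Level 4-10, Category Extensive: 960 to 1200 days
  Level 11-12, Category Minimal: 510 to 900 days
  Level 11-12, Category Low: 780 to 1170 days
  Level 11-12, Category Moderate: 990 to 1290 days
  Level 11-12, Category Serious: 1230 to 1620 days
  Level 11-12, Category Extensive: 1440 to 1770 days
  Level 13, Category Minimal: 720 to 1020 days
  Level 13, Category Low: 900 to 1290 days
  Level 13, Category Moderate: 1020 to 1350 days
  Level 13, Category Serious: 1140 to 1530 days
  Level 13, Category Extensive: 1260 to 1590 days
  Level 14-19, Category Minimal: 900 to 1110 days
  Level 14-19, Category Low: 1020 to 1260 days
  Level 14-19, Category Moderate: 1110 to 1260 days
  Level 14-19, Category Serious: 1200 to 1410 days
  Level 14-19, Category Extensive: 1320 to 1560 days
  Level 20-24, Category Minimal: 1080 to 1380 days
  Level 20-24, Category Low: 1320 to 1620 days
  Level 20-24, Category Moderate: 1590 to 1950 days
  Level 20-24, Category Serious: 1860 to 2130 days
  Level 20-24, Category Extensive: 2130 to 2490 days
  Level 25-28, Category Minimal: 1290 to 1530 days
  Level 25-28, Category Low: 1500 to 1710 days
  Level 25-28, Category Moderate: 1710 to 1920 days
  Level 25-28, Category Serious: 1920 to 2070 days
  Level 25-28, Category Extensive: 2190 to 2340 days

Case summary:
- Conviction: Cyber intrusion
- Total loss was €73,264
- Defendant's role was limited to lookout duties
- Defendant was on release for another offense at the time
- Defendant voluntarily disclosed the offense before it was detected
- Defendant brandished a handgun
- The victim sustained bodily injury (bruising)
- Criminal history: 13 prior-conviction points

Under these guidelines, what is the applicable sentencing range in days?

1920-2070 days

Base offense level for cyber intrusion: 26.
S1 applies: 26 − 1 = 25.
S2 applies (level before this adjustment is 25 ≥ 7, so +3): 25 + 3 = 28.
S3 applies: 28 − 1 = 27.
S4 applies (level before this adjustment is 27 ≥ 22, so +5): 27 + 5 = 32.
S5 applies: 32 + 3 = 35.
S6 applies: 35 + 2 = 37.
Level 37 exceeds the maximum of 28; capped at 28.
Final offense level: 28.
Criminal history: 13 prior points → Category Serious (13).
Level 28 falls in the 25-28 band.
Grid: Level 25-28 × Category Serious = 1920-2070 days.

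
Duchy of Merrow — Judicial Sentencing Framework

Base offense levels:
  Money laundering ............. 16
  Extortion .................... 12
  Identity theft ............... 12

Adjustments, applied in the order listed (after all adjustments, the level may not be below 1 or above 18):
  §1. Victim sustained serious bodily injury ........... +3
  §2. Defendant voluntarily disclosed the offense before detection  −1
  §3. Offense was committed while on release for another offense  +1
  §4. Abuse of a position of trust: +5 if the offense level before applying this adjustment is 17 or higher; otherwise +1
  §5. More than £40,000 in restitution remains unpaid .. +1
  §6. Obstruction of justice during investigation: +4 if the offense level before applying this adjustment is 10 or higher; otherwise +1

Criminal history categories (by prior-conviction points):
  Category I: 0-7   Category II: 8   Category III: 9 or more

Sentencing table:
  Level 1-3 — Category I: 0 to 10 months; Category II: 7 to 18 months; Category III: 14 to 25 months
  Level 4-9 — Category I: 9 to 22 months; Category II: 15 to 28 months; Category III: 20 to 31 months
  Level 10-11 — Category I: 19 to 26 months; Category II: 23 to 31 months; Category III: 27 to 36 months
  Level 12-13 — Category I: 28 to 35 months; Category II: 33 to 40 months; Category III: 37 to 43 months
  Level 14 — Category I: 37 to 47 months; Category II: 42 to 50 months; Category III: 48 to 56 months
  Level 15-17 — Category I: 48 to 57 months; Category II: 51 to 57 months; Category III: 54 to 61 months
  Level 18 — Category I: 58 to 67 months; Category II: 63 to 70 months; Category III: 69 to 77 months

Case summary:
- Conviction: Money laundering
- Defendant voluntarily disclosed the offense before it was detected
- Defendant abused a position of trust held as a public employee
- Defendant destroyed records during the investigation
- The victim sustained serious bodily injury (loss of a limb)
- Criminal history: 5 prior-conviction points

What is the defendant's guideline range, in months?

58-67 months

Base offense level for money laundering: 16.
§1 applies: 16 + 3 = 19.
§2 applies: 19 − 1 = 18.
§4 applies (level before this adjustment is 18 ≥ 17, so +5): 18 + 5 = 23.
§6 applies (level before this adjustment is 23 ≥ 10, so +4): 23 + 4 = 27.
Level 27 exceeds the maximum of 18; capped at 18.
Final offense level: 18.
Criminal history: 5 prior points → Category I (0-7).
Level 18 falls in the 18 band.
Grid: Level 18 × Category I = 58-67 months.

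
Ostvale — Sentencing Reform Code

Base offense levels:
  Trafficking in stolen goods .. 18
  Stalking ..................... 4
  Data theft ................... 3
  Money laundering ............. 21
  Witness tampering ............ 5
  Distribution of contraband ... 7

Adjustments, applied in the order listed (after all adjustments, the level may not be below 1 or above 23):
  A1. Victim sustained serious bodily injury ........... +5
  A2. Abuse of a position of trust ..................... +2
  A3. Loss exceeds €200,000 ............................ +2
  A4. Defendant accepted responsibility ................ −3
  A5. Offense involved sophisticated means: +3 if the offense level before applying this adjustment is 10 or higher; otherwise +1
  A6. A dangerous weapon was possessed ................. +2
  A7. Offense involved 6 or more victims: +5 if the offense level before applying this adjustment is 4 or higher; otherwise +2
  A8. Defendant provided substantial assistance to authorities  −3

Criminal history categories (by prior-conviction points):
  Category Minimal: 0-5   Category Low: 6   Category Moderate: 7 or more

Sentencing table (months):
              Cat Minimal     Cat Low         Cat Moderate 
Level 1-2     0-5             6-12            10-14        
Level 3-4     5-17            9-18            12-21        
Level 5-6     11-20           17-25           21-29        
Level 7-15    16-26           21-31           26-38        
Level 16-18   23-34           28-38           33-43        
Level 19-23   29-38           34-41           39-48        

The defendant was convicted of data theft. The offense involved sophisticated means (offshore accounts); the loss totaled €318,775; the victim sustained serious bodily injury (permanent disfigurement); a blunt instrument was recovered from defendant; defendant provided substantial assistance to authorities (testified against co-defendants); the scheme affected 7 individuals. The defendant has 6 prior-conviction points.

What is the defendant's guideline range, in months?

28-38 months

Base offense level for data theft: 3.
A1 applies: 3 + 5 = 8.
A2 does not apply.
A3 applies: 8 + 2 = 10.
A4 does not apply.
A5 applies (level before this adjustment is 10 ≥ 10, so +3): 10 + 3 = 13.
A6 applies: 13 + 2 = 15.
A7 applies (level before this adjustment is 15 ≥ 4, so +5): 15 + 5 = 20.
A8 applies: 20 − 3 = 17.
Final offense level: 17.
Criminal history: 6 prior points → Category Low (6).
Level 17 falls in the 16-18 band.
Grid: Level 16-18 × Category Low = 28-38 months.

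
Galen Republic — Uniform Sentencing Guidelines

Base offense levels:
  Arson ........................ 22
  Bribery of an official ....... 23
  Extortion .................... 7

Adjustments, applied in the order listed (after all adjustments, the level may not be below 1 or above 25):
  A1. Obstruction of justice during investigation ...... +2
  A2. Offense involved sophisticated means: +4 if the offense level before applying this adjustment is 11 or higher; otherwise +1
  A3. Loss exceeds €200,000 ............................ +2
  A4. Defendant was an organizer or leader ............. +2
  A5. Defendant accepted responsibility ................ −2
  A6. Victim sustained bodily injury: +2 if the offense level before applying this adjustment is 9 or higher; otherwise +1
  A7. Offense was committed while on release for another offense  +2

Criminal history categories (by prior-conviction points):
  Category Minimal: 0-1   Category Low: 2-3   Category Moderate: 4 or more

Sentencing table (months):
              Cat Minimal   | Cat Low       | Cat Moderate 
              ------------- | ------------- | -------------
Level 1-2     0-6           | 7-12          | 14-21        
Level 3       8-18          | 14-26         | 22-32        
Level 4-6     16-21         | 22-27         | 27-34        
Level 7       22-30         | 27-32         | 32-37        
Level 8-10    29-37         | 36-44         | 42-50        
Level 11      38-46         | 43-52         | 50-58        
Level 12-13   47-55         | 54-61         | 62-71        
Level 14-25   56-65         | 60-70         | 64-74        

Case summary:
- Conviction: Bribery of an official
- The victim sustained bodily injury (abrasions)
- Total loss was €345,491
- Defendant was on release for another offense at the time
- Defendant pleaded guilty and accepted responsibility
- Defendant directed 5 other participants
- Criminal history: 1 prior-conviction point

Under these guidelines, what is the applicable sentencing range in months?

56-65 months

Base offense level for bribery of an official: 23.
A2 does not apply.
A3 applies: 23 + 2 = 25.
A4 applies: 25 + 2 = 27.
A5 applies: 27 − 2 = 25.
A6 applies (level before this adjustment is 25 ≥ 9, so +2): 25 + 2 = 27.
A7 applies: 27 + 2 = 29.
Level 29 exceeds the maximum of 25; capped at 25.
Final offense level: 25.
Criminal history: 1 prior point → Category Minimal (0-1).
Level 25 falls in the 14-25 band.
Grid: Level 14-25 × Category Minimal = 56-65 months.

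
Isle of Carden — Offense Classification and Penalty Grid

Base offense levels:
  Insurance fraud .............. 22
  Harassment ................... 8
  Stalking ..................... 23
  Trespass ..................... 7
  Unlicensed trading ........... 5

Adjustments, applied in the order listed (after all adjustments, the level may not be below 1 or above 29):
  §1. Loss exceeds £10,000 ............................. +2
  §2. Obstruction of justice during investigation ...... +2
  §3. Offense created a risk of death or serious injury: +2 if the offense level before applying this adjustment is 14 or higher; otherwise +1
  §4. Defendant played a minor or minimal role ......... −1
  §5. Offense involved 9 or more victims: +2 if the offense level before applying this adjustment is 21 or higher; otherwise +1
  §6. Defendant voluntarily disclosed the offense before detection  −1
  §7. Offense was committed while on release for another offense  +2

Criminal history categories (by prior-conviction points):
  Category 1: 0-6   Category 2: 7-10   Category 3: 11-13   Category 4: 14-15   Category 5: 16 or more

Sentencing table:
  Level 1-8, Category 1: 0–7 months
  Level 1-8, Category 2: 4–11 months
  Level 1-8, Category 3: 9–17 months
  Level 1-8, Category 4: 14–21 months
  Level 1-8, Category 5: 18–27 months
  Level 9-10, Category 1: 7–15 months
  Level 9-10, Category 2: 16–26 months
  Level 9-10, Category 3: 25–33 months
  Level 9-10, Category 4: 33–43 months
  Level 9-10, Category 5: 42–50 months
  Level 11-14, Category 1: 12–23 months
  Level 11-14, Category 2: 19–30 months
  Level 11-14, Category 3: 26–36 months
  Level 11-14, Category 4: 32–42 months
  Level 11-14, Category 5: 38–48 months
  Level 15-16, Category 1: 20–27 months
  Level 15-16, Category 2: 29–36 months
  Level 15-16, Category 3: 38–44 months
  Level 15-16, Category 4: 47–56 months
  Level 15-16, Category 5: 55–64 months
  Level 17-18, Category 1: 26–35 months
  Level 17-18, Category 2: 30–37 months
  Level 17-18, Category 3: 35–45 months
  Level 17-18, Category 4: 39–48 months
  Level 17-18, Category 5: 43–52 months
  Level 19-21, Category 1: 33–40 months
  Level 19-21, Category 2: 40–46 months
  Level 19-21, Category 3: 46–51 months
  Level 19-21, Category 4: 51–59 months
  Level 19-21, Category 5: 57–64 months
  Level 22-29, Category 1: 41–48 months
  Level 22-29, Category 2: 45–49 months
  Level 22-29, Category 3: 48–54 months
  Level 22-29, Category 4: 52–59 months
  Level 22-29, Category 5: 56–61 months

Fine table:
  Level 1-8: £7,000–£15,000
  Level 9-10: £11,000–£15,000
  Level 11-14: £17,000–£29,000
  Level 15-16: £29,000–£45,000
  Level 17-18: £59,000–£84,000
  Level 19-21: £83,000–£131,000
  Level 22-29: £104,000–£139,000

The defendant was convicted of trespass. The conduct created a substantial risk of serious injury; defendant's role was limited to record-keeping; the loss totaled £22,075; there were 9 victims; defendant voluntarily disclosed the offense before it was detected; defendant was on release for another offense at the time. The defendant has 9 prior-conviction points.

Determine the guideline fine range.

£17,000–£29,000

Base offense level for trespass: 7.
§1 applies: 7 + 2 = 9.
§2 does not apply.
§3 applies (level before this adjustment is 9 < 14, so +1): 9 + 1 = 10.
§4 applies: 10 − 1 = 9.
§5 applies (level before this adjustment is 9 < 21, so +1): 9 + 1 = 10.
§6 applies: 10 − 1 = 9.
§7 applies: 9 + 2 = 11.
Final offense level: 11.
Level 11 falls in the 11-14 band.
Fine table: Level 11-14 → £17,000–£29,000.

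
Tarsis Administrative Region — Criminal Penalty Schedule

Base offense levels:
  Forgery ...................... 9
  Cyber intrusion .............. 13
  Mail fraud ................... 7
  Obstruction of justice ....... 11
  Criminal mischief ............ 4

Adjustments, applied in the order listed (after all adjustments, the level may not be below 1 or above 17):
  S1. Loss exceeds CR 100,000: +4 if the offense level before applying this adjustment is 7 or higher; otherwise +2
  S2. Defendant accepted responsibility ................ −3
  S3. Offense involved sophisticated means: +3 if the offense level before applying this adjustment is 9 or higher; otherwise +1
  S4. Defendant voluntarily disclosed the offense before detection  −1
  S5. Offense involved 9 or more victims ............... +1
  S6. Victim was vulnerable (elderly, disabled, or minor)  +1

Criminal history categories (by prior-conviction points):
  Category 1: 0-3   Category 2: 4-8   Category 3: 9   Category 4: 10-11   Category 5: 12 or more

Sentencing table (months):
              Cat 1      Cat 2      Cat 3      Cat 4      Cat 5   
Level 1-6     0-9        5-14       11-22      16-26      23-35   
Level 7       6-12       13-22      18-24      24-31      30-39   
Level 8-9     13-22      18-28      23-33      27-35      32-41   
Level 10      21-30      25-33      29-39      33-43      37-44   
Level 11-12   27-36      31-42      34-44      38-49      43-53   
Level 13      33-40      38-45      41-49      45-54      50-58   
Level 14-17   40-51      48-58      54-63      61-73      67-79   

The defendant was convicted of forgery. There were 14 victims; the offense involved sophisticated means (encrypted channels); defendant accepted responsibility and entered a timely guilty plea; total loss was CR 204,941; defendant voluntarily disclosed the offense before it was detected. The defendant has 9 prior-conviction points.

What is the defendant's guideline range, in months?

41-49 months

Base offense level for forgery: 9.
S1 applies (level before this adjustment is 9 ≥ 7, so +4): 9 + 4 = 13.
S2 applies: 13 − 3 = 10.
S3 applies (level before this adjustment is 10 ≥ 9, so +3): 10 + 3 = 13.
S4 applies: 13 − 1 = 12.
S5 applies: 12 + 1 = 13.
S6 does not apply.
Final offense level: 13.
Criminal history: 9 prior points → Category 3 (9).
Level 13 falls in the 13 band.
Grid: Level 13 × Category 3 = 41-49 months.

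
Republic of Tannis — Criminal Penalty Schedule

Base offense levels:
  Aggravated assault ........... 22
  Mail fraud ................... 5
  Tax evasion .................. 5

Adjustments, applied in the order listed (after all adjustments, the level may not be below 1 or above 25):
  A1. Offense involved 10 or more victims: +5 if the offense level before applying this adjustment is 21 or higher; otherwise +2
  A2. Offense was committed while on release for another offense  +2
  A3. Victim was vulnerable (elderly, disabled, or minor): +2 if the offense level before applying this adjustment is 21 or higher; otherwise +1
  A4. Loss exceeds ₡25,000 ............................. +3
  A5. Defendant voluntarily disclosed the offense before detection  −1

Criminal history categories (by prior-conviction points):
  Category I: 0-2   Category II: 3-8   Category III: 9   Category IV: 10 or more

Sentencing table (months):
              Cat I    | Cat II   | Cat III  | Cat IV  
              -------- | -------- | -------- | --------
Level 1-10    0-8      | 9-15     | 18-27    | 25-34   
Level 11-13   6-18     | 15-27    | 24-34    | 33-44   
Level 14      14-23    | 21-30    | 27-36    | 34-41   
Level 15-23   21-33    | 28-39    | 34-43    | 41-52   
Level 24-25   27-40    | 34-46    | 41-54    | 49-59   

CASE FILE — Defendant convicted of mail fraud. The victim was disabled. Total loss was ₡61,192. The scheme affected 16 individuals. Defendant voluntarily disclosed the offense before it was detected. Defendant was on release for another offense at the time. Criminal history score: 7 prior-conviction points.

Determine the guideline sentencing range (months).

15-27 months

Base offense level for mail fraud: 5.
A1 applies (level before this adjustment is 5 < 21, so +2): 5 + 2 = 7.
A2 applies: 7 + 2 = 9.
A3 applies (level before this adjustment is 9 < 21, so +1): 9 + 1 = 10.
A4 applies: 10 + 3 = 13.
A5 applies: 13 − 1 = 12.
Final offense level: 12.
Criminal history: 7 prior points → Category II (3-8).
Level 12 falls in the 11-13 band.
Grid: Level 11-13 × Category II = 15-27 months.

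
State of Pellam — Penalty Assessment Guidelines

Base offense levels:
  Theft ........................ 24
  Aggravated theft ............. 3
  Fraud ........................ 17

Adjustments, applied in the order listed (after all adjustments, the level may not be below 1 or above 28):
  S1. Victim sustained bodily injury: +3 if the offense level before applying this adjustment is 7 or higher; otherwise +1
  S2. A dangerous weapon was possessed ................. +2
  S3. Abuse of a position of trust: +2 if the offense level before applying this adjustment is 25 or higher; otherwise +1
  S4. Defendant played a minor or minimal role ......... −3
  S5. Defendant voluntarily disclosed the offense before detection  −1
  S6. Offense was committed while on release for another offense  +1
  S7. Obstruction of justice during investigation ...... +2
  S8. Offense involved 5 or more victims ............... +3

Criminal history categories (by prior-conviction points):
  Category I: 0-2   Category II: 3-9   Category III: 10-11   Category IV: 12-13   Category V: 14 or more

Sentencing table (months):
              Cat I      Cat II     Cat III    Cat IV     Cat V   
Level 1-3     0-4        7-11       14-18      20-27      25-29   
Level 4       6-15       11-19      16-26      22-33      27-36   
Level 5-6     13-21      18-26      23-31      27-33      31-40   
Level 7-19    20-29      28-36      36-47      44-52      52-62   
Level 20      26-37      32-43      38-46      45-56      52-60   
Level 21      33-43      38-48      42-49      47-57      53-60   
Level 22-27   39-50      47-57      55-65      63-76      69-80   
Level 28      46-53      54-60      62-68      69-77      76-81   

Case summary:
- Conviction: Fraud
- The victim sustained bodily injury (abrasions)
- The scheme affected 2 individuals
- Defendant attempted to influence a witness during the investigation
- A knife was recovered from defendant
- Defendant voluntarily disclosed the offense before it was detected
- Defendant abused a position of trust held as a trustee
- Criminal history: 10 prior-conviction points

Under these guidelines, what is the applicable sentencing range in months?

55-65 months

Base offense level for fraud: 17.
S1 applies (level before this adjustment is 17 ≥ 7, so +3): 17 + 3 = 20.
S2 applies: 20 + 2 = 22.
S3 applies (level before this adjustment is 22 < 25, so +1): 22 + 1 = 23.
S4 does not apply.
S5 applies: 23 − 1 = 22.
S6 does not apply.
S7 applies: 22 + 2 = 24.
S8 does not apply.
Final offense level: 24.
Criminal history: 10 prior points → Category III (10-11).
Level 24 falls in the 22-27 band.
Grid: Level 22-27 × Category III = 55-65 months.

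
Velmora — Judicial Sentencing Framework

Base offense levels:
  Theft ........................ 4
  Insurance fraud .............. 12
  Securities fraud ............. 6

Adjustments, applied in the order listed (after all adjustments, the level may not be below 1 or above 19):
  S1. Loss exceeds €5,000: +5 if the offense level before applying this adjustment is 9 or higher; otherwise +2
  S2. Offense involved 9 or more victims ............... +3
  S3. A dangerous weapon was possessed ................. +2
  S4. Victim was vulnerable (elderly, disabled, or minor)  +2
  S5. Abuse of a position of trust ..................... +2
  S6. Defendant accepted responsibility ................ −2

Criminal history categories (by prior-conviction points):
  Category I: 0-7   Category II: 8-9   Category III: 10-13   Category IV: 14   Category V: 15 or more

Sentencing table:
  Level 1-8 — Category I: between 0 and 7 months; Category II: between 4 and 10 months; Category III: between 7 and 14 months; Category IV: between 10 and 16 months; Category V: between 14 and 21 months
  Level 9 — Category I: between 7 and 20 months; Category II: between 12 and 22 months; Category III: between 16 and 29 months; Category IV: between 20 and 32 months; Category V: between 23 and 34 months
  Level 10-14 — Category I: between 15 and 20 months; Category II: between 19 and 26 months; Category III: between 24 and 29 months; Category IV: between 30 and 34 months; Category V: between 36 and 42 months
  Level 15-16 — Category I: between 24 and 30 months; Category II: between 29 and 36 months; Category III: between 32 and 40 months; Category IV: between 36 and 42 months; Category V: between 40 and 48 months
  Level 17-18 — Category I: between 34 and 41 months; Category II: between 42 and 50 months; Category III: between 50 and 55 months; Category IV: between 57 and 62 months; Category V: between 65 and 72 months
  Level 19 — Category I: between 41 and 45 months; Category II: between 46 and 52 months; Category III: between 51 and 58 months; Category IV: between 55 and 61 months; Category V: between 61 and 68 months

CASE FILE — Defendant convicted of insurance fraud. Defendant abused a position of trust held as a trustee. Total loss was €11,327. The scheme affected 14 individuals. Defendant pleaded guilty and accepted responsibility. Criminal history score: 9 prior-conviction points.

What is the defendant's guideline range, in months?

46-52 months

Base offense level for insurance fraud: 12.
S1 applies (level before this adjustment is 12 ≥ 9, so +5): 12 + 5 = 17.
S2 applies: 17 + 3 = 20.
S4 does not apply.
S5 applies: 20 + 2 = 22.
S6 applies: 22 − 2 = 20.
Level 20 exceeds the maximum of 19; capped at 19.
Final offense level: 19.
Criminal history: 9 prior points → Category II (8-9).
Level 19 falls in the 19 band.
Grid: Level 19 × Category II = 46-52 months.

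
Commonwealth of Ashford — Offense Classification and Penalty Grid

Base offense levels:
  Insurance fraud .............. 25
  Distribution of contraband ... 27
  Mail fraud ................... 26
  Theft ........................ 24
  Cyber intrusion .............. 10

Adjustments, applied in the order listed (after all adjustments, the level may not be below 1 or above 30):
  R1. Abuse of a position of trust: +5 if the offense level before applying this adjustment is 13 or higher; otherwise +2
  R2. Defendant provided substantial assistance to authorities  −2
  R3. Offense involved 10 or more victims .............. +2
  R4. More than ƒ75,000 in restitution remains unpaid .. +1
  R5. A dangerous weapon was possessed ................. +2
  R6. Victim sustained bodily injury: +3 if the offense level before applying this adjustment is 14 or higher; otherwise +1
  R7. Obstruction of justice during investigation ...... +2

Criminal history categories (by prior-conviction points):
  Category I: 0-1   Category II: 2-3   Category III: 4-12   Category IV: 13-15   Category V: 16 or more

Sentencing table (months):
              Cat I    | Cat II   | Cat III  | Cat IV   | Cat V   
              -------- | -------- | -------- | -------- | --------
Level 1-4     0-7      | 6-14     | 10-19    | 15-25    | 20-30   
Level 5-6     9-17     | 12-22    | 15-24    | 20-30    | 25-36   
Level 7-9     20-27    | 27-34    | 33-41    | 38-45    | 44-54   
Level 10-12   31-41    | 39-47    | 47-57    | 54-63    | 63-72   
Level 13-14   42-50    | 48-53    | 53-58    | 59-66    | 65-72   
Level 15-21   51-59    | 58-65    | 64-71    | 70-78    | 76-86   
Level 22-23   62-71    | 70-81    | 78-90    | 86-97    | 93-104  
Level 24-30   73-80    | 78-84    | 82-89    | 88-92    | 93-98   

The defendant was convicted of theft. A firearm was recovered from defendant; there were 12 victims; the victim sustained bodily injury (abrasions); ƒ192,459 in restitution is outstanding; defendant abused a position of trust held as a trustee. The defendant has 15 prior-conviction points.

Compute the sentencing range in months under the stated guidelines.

88-92 months

Base offense level for theft: 24.
R1 applies (level before this adjustment is 24 ≥ 13, so +5): 24 + 5 = 29.
R3 applies: 29 + 2 = 31.
R4 applies: 31 + 1 = 32.
R5 applies: 32 + 2 = 34.
R6 applies (level before this adjustment is 34 ≥ 14, so +3): 34 + 3 = 37.
R7 does not apply.
Level 37 exceeds the maximum of 30; capped at 30.
Final offense level: 30.
Criminal history: 15 prior points → Category IV (13-15).
Level 30 falls in the 24-30 band.
Grid: Level 24-30 × Category IV = 88-92 months.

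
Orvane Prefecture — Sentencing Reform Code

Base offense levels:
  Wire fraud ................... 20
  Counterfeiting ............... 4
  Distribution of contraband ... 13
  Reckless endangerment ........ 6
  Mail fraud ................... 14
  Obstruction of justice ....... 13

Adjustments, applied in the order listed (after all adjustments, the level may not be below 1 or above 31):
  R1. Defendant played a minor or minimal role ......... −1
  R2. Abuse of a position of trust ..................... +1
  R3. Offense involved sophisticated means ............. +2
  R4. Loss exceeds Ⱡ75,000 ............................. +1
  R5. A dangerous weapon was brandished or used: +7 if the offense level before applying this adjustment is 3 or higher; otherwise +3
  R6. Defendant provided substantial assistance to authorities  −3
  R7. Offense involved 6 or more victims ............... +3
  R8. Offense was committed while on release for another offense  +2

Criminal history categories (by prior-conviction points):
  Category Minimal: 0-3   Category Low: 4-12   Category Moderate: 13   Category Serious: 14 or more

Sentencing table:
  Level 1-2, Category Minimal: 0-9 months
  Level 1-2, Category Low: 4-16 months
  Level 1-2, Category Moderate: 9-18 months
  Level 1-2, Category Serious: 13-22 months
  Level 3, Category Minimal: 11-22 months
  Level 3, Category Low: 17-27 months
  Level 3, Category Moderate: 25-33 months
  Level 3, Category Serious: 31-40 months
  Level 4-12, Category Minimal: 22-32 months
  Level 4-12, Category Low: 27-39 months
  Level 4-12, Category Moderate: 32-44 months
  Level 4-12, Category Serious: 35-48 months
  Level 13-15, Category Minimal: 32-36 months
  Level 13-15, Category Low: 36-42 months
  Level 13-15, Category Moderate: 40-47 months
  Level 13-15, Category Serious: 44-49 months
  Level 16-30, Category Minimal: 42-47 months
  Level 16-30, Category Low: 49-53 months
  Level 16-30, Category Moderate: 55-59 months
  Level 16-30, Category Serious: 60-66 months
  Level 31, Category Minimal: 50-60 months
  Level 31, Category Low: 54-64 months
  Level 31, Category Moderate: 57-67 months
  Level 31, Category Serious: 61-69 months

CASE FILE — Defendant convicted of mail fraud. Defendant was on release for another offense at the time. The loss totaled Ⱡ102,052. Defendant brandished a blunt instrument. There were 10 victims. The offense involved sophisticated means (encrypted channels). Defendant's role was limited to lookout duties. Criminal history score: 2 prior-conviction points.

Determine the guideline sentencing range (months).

Base offense level for mail fraud: 14.
R1 applies: 14 − 1 = 13.
R2 does not apply.
R3 applies: 13 + 2 = 15.
R4 applies: 15 + 1 = 16.
R5 applies (level before this adjustment is 16 ≥ 3, so +7): 16 + 7 = 23.
R6 does not apply.
R7 applies: 23 + 3 = 26.
R8 applies: 26 + 2 = 28.
Final offense level: 28.
Criminal history: 2 prior points → Category Minimal (0-3).
Level 28 falls in the 16-30 band.
Grid: Level 16-30 × Category Minimal = 42-47 months.

42-47 months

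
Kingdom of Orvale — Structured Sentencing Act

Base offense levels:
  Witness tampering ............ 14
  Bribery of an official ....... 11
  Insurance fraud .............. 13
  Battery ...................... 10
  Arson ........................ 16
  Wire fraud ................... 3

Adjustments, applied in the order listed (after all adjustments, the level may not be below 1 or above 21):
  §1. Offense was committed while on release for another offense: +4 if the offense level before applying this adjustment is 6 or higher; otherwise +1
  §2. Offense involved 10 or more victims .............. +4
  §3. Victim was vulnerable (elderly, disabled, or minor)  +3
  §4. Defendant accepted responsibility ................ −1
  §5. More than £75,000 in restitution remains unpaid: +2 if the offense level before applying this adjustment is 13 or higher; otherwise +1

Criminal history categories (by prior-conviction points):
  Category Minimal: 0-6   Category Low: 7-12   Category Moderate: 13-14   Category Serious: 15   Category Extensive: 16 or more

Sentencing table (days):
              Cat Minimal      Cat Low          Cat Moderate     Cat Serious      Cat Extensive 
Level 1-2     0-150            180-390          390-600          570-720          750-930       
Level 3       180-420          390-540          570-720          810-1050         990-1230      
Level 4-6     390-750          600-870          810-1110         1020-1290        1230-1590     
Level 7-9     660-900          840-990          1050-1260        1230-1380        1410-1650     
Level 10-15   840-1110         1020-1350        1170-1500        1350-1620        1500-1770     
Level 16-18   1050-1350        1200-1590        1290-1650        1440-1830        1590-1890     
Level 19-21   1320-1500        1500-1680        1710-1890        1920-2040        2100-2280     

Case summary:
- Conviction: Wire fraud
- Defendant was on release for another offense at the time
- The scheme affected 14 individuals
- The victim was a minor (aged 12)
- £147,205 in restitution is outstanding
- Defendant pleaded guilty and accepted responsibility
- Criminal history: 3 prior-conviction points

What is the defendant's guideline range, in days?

Base offense level for wire fraud: 3.
§1 applies (level before this adjustment is 3 < 6, so +1): 3 + 1 = 4.
§2 applies: 4 + 4 = 8.
§3 applies: 8 + 3 = 11.
§4 applies: 11 − 1 = 10.
§5 applies (level before this adjustment is 10 < 13, so +1): 10 + 1 = 11.
Final offense level: 11.
Criminal history: 3 prior points → Category Minimal (0-6).
Level 11 falls in the 10-15 band.
Grid: Level 10-15 × Category Minimal = 840-1110 days.

840-1110 days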